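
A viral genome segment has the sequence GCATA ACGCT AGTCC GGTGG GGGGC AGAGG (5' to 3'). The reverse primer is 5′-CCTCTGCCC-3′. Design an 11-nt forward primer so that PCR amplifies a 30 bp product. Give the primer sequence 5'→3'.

The reverse primer's reverse complement GGGCAGAGG matches the template at positions 22–30, so the product ends at position 30.
A 30 bp product then starts at position 30 − 30 + 1 = 1.
The forward primer is identical to the top strand there: GCATAACGCTA.

5'-GCATAACGCTA-3'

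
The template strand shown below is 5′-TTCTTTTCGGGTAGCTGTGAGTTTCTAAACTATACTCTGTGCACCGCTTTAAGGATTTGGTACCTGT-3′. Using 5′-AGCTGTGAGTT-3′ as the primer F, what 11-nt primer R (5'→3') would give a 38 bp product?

5'-AAAGCGGTGCA-3'

The forward primer binds at positions 13–23, so a 38 bp product ends at position 13 + 38 − 1 = 50.
The reverse primer anneals to the top strand over positions 40–50, i.e. to TGCACCGCTTT.
Its sequence written 5'→3' is the reverse complement: AAAGCGGTGCA.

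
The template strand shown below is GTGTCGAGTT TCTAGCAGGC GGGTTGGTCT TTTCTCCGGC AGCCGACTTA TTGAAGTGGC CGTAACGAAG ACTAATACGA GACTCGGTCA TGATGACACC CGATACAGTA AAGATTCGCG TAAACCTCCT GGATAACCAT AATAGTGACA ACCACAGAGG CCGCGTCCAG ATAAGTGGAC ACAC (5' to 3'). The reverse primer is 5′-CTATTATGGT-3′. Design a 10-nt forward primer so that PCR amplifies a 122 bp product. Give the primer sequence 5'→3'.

5'-TTGGTCTTTT-3'

The reverse primer's reverse complement ACCATAATAG matches the template at positions 136–145, so the product ends at position 145.
A 122 bp product then starts at position 145 − 122 + 1 = 24.
The forward primer is identical to the top strand there: TTGGTCTTTT.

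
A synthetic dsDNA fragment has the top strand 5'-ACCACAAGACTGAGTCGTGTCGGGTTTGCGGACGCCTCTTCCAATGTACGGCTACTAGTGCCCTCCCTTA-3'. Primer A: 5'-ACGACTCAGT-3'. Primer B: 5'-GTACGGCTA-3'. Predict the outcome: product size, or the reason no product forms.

Primer A (ACGACTCAGT) has reverse complement ACTGAGTCGT, which matches the top strand at positions 9–18; primer A anneals to the top strand there with its 3' end pointing upstream toward position 9.
Primer B (GTACGGCTA) matches the top strand directly at positions 46–54; it anneals to the bottom strand with its 3' end pointing downstream toward position 54.
The 3' ends diverge (primer A extends toward position 1, primer B toward position 70), so the primers never converge on a shared product.

No product — the primers' 3' ends point away from each other.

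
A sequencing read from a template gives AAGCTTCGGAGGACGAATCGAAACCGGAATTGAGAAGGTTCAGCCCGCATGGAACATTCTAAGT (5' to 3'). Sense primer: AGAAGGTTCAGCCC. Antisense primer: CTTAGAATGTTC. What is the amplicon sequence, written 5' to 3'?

5'-AGAAGGTTCAGCCCGCATGGAACATTCTAAG-3'

The forward primer matches the template at positions 33–46.
The reverse primer's reverse complement is GAACATTCTAAG, which matches the template at positions 52–63.
The product is the template from position 33 through 63 (31 bp).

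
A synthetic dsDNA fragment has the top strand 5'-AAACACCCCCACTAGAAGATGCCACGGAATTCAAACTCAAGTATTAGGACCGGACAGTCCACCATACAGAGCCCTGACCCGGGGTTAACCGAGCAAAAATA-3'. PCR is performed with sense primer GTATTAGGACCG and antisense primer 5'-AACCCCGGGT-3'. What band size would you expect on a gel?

The forward primer matches the template at positions 41–52.
Reverse complement of the reverse primer: ACCCGGGGTT. This occurs on the top strand at positions 77–86.
Amplicon spans positions 41–86: 46 bp.

46 bp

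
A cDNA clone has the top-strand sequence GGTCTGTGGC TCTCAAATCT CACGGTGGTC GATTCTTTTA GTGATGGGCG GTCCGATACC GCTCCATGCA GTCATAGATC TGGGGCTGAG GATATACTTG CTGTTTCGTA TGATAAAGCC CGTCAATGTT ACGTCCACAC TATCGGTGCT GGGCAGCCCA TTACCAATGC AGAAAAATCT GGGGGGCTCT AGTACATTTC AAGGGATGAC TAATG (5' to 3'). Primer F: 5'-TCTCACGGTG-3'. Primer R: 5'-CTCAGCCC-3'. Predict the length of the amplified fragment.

73 bp

The forward primer matches the template at positions 18–27.
Taking the reverse complement of CTCAGCCC gives GGGCTGAG, found at positions 83–90 on the template; the primer anneals here to the top strand with its 3' end pointing upstream.
The product runs from position 18 to position 90, so its length is 90 − 18 + 1 = 73 bp.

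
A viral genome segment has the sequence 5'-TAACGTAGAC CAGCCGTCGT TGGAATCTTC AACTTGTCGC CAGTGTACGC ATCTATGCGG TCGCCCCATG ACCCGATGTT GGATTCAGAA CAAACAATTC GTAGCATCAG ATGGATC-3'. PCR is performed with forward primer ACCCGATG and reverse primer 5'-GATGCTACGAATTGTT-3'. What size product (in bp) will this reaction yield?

Forward primer ACCCGATG is found on the top strand at positions 71–78.
The reverse primer's reverse complement is AACAATTCGTAGCATC, which matches the template at positions 93–108.
The product runs from position 71 to position 108, so its length is 108 − 71 + 1 = 38 bp.

38 bp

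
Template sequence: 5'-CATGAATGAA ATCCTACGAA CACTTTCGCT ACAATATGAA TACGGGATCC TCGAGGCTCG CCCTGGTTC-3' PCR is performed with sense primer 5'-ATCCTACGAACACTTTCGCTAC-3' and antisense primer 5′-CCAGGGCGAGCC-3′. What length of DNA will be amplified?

56 bp

Scanning the template, ATCCTACGAACACTTTCGCTAC occurs at positions 11–32; this primer anneals to the bottom strand there with its 3' end pointing downstream.
Taking the reverse complement of CCAGGGCGAGCC gives GGCTCGCCCTGG, found at positions 55–66 on the template; the primer anneals here to the top strand with its 3' end pointing upstream.
Amplicon spans positions 11–66: 56 bp.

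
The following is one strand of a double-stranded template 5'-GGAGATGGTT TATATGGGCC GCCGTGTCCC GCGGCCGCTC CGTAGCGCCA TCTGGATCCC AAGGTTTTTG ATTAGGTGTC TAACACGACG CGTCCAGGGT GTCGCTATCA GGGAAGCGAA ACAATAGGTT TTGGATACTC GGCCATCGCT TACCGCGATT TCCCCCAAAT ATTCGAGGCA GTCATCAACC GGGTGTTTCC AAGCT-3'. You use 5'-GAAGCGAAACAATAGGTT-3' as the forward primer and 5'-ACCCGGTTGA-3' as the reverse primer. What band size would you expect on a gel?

The forward primer matches the template at positions 113–130.
The reverse primer's reverse complement is TCAACCGGGT, which matches the template at positions 185–194.
The product runs from position 113 to position 194, so its length is 194 − 113 + 1 = 82 bp.

82 bp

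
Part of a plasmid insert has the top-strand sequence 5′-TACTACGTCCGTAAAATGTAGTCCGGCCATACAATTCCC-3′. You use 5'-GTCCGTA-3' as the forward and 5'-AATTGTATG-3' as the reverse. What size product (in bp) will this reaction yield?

Forward primer GTCCGTA is found on the top strand at positions 7–13.
Taking the reverse complement of AATTGTATG gives CATACAATT, found at positions 28–36 on the template; the primer anneals here to the top strand with its 3' end pointing upstream.
The product runs from position 7 to position 36, so its length is 36 − 7 + 1 = 30 bp.

30 bp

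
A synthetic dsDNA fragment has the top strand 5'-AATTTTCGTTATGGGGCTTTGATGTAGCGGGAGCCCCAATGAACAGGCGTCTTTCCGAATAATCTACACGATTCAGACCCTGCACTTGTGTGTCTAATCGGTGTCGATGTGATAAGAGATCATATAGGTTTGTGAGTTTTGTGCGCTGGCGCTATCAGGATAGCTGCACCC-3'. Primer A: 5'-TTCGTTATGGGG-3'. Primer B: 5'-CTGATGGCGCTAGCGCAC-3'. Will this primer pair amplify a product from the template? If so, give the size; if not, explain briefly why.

Primer B (CTGATGGCGCTAGCGCAC) does not match the top strand, and its reverse complement GTGCGCTAGCGCCATCAG does not match either.
With no annealing site for primer B, no amplification occurs.

No product — primer B has no binding site in the template.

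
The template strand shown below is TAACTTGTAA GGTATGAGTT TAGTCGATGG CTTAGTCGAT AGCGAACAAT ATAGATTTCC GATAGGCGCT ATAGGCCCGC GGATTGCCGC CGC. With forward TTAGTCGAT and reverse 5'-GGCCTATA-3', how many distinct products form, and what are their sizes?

The forward primer TTAGTCGAT matches the top strand at positions 20–28, 32–40.
The reverse primer's reverse complement is TATAGGCC, matching at positions 70–77.
Each forward site pairs with the reverse site to give a product ending at position 77: sizes 58, 46 bp.

Two products: 58 bp, 46 bp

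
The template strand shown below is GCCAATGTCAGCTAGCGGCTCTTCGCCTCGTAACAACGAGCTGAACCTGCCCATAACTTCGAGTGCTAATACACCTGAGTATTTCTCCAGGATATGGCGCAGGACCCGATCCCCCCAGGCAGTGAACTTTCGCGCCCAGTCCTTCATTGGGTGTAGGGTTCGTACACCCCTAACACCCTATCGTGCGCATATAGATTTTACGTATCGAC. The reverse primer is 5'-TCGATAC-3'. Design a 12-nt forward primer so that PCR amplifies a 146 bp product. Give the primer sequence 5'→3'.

5'-GTGCTAATACAC-3'

The reverse primer's reverse complement GTATCGA matches the template at positions 202–208, so the product ends at position 208.
A 146 bp product then starts at position 208 − 146 + 1 = 63.
The forward primer is identical to the top strand there: GTGCTAATACAC.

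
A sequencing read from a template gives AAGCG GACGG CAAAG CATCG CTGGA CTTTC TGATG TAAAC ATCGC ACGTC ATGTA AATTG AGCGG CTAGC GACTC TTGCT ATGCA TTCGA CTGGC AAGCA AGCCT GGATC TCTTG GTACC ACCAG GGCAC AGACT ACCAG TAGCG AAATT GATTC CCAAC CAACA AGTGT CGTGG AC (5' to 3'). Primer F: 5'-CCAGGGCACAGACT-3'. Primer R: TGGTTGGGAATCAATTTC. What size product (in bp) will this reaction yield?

Scanning the template, CCAGGGCACAGACT occurs at positions 122–135; this primer anneals to the bottom strand there with its 3' end pointing downstream.
Taking the reverse complement of TGGTTGGGAATCAATTTC gives GAAATTGATTCCCAACCA, found at positions 145–162 on the template; the primer anneals here to the top strand with its 3' end pointing upstream.
Amplicon spans positions 122–162: 41 bp.

41 bp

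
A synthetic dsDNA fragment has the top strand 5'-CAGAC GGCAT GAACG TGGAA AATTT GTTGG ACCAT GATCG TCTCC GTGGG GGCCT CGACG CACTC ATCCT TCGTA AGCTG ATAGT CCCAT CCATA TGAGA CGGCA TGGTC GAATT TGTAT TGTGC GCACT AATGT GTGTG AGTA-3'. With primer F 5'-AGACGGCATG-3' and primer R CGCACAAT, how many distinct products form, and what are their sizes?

Two products: 125 bp, 29 bp

The forward primer AGACGGCATG matches the top strand at positions 2–11, 98–107.
The reverse primer's reverse complement is ATTGTGCG, matching at positions 119–126.
Each forward site pairs with the reverse site to give a product ending at position 126: sizes 125, 29 bp.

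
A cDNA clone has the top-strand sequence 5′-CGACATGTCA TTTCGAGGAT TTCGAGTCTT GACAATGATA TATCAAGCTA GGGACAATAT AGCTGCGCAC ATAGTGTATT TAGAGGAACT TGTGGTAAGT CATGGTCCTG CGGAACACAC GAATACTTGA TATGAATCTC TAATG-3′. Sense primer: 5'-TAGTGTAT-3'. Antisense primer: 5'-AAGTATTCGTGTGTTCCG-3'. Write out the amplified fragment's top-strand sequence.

The forward primer matches the template at positions 72–79.
Reverse complement of the reverse primer: CGGAACACACGAATACTT. This occurs on the top strand at positions 111–128.
The product is the template from position 72 through 128 (57 bp).

5'-TAGTGTATTTAGAGGAACTTGTGGTAAGTCATGGTCCTGCGGAACACACGAATACTT-3'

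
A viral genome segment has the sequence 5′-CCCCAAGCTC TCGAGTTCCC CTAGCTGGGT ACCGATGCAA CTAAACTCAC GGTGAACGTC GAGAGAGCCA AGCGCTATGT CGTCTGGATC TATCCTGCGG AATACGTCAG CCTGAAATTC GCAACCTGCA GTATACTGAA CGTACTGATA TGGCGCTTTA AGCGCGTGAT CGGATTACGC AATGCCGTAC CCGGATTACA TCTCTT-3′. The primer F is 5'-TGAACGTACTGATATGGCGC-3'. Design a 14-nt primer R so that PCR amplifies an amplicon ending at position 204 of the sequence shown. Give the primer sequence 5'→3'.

5'-GAGATGTAATCCGG-3'

The forward primer binds at positions 137–156; the product's 3' end on the top strand is position 204.
The reverse primer anneals to the top strand over positions 191–204, i.e. to CCGGATTACATCTC.
Its sequence written 5'→3' is the reverse complement: GAGATGTAATCCGG.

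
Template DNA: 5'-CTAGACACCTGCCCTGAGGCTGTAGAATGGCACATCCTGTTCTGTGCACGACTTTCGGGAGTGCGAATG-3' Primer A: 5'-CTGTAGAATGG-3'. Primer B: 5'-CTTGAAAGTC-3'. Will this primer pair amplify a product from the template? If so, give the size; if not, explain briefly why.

No product — primer B has no binding site in the template.

Primer B (CTTGAAAGTC) does not match the top strand, and its reverse complement GACTTTCAAG does not match either.
With no annealing site for primer B, no amplification occurs.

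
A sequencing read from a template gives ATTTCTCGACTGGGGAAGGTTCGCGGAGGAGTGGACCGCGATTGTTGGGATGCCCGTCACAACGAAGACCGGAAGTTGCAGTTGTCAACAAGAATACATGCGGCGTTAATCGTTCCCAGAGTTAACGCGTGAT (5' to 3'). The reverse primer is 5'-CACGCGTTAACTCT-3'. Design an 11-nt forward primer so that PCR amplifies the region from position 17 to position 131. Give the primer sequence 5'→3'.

5'-AGGTTCGCGGA-3'

The reverse primer's reverse complement AGAGTTAACGCGTG matches the template at positions 118–131; the product starts at position 17.
The forward primer is identical to the top strand over positions 17–27: AGGTTCGCGGA.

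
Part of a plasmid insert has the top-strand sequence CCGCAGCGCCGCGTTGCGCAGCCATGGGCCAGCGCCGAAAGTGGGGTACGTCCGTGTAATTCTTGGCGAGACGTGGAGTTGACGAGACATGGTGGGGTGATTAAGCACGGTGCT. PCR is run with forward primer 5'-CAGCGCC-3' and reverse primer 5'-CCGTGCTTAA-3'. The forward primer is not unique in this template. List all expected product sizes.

107 bp, 81 bp

The forward primer CAGCGCC matches the top strand at positions 4–10, 30–36.
The reverse primer's reverse complement is TTAAGCACGG, matching at positions 101–110.
Each forward site pairs with the reverse site to give a product ending at position 110: sizes 107, 81 bp.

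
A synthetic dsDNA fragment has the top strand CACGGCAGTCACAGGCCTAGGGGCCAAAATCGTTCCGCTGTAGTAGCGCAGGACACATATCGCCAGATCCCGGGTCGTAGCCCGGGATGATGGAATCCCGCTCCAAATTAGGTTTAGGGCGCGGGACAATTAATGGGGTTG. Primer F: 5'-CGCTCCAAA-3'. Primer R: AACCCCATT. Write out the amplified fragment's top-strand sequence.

Forward primer CGCTCCAAA is found on the top strand at positions 99–107.
The reverse primer's reverse complement is AATGGGGTT, which matches the template at positions 132–140.
The product is the template from position 99 through 140 (42 bp).

5'-CGCTCCAAATTAGGTTTAGGGCGCGGGACAATTAATGGGGTT-3'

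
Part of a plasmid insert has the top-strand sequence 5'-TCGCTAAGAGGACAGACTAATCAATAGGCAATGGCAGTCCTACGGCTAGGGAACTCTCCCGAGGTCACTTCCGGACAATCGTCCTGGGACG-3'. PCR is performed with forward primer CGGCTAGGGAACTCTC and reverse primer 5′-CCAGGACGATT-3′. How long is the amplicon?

45 bp

The forward primer matches the template at positions 43–58.
The reverse primer's reverse complement is AATCGTCCTGG, which matches the template at positions 77–87.
Amplicon spans positions 43–87: 45 bp.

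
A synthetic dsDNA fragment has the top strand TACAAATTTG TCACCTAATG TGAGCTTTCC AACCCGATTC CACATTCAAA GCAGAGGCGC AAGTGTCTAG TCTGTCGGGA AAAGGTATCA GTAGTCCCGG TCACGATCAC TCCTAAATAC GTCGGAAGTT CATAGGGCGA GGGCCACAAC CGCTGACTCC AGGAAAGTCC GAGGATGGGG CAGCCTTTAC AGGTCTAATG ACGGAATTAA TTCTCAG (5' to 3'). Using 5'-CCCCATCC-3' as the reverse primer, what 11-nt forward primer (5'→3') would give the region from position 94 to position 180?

The reverse primer's reverse complement GGATGGGG matches the template at positions 173–180; the product starts at position 94.
The forward primer is identical to the top strand over positions 94–104: GTCCCGGTCAC.

5'-GTCCCGGTCAC-3'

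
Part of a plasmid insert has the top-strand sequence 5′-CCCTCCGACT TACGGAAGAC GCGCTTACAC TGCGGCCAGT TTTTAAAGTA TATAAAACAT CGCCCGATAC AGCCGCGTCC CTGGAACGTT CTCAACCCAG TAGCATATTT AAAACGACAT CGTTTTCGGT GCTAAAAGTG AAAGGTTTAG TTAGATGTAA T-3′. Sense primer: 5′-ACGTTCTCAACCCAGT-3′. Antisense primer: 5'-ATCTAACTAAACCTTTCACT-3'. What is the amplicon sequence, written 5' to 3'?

5'-ACGTTCTCAACCCAGTAGCATATTTAAAACGACATCGTTTTCGGTGCTAAAAGTGAAAGGTTTAGTTAGAT-3'

Forward primer ACGTTCTCAACCCAGT is found on the top strand at positions 86–101.
Taking the reverse complement of ATCTAACTAAACCTTTCACT gives AGTGAAAGGTTTAGTTAGAT, found at positions 137–156 on the template; the primer anneals here to the top strand with its 3' end pointing upstream.
The product is the template from position 86 through 156 (71 bp).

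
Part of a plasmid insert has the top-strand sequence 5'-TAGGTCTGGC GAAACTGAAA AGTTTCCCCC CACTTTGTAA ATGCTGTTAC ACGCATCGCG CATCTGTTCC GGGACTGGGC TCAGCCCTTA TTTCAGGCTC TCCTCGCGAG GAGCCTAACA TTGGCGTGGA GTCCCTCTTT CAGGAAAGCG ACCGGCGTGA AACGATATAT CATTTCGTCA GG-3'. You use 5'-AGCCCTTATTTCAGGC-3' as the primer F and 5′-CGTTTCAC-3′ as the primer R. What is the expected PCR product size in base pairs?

Scanning the template, AGCCCTTATTTCAGGC occurs at positions 83–98; this primer anneals to the bottom strand there with its 3' end pointing downstream.
The reverse primer's reverse complement is GTGAAACG, which matches the template at positions 157–164.
The product runs from position 83 to position 164, so its length is 164 − 83 + 1 = 82 bp.

82 bp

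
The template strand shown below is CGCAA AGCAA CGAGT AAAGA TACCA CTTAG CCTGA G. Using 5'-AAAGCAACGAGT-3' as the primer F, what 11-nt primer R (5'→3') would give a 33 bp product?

The forward primer binds at positions 4–15, so a 33 bp product ends at position 4 + 33 − 1 = 36.
The reverse primer anneals to the top strand over positions 26–36, i.e. to CTTAGCCTGAG.
Its sequence written 5'→3' is the reverse complement: CTCAGGCTAAG.

5'-CTCAGGCTAAG-3'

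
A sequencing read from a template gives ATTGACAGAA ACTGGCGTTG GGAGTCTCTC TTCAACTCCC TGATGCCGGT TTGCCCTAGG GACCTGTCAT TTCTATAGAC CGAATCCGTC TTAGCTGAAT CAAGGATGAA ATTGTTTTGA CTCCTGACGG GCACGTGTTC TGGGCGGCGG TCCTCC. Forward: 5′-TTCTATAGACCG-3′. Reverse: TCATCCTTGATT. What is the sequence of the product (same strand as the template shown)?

5'-TTCTATAGACCGAATCCGTCTTAGCTGAATCAAGGATGA-3'

Forward primer TTCTATAGACCG is found on the top strand at positions 71–82.
Reverse complement of the reverse primer: AATCAAGGATGA. This occurs on the top strand at positions 98–109.
The product is the template from position 71 through 109 (39 bp).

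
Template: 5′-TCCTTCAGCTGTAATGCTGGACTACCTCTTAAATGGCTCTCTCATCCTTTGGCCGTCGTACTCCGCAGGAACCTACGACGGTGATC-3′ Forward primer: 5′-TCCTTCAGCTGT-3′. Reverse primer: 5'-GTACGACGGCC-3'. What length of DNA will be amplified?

61 bp

Scanning the template, TCCTTCAGCTGT occurs at positions 1–12; this primer anneals to the bottom strand there with its 3' end pointing downstream.
Reverse complement of the reverse primer: GGCCGTCGTAC. This occurs on the top strand at positions 51–61.
Product length = (reverse-primer end) − (forward-primer start) + 1 = 61 − 1 + 1 = 61 bp.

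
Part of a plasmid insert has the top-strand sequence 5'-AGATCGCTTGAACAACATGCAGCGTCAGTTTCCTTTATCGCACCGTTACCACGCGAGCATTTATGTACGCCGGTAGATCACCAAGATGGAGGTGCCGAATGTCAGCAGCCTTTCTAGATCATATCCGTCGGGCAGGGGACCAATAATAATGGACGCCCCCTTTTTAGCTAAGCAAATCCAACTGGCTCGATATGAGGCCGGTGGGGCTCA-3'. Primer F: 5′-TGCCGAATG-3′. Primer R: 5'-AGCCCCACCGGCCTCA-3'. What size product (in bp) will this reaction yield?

Forward primer TGCCGAATG is found on the top strand at positions 93–101.
The reverse primer's reverse complement is TGAGGCCGGTGGGGCT, which matches the template at positions 193–208.
Amplicon spans positions 93–208: 116 bp.

116 bp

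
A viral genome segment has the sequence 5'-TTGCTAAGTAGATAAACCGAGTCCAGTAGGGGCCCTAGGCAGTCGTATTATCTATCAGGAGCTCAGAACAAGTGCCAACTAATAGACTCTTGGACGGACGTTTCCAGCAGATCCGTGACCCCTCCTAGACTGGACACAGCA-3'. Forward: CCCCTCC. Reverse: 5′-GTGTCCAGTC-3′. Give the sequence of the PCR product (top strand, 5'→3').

5'-CCCCTCCTAGACTGGACAC-3'

The forward primer matches the template at positions 119–125.
Reverse complement of the reverse primer: GACTGGACAC. This occurs on the top strand at positions 128–137.
The product is the template from position 119 through 137 (19 bp).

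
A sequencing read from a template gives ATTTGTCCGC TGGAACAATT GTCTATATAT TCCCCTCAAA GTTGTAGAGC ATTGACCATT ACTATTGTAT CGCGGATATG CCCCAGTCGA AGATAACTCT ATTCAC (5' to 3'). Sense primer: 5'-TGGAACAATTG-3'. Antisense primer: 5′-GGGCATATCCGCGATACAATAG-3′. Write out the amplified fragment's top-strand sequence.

5'-TGGAACAATTGTCTATATATTCCCCTCAAAGTTGTAGAGCATTGACCATTACTATTGTATCGCGGATATGCCC-3'

Forward primer TGGAACAATTG is found on the top strand at positions 11–21.
Reverse complement of the reverse primer: CTATTGTATCGCGGATATGCCC. This occurs on the top strand at positions 62–83.
The product is the template from position 11 through 83 (73 bp).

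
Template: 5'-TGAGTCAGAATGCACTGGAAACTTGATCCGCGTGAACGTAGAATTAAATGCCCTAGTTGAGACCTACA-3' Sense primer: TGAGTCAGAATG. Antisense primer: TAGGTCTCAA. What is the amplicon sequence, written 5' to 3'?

Forward primer TGAGTCAGAATG is found on the top strand at positions 1–12.
Reverse complement of the reverse primer: TTGAGACCTA. This occurs on the top strand at positions 57–66.
The product is the template from position 1 through 66 (66 bp).

5'-TGAGTCAGAATGCACTGGAAACTTGATCCGCGTGAACGTAGAATTAAATGCCCTAGTTGAGACCTA-3'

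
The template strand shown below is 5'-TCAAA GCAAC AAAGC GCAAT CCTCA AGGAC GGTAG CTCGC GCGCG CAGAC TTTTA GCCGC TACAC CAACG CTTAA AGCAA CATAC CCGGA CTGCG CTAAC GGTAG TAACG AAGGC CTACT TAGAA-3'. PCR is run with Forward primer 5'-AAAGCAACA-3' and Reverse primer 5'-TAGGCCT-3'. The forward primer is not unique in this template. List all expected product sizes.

The forward primer AAAGCAACA matches the top strand at positions 3–11, 74–82.
The reverse primer's reverse complement is AGGCCTA, matching at positions 112–118.
Each forward site pairs with the reverse site to give a product ending at position 118: sizes 116, 45 bp.

116 bp, 45 bp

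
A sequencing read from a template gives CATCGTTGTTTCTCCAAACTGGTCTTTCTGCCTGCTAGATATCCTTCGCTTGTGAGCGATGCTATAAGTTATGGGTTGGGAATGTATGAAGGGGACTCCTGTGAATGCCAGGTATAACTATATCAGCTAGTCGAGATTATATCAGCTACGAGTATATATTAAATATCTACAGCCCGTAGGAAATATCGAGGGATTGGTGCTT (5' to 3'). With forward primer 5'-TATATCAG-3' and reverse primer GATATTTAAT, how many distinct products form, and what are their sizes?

The forward primer TATATCAG matches the top strand at positions 119–126, 138–145.
The reverse primer's reverse complement is ATTAAATATC, matching at positions 158–167.
Each forward site pairs with the reverse site to give a product ending at position 167: sizes 49, 30 bp.

Two products: 49 bp, 30 bp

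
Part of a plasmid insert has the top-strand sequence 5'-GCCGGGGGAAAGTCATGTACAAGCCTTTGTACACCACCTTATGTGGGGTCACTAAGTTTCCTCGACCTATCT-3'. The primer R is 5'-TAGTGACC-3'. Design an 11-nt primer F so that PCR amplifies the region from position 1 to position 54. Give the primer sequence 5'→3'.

The reverse primer's reverse complement GGTCACTA matches the template at positions 47–54; the product starts at position 1.
The forward primer is identical to the top strand over positions 1–11: GCCGGGGGAAA.

5'-GCCGGGGGAAA-3'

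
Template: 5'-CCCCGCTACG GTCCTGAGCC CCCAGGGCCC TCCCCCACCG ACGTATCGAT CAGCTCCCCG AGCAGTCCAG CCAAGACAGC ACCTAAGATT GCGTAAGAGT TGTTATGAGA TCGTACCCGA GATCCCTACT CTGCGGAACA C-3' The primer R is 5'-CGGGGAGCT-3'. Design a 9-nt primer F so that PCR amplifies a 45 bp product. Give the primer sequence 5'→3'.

The reverse primer's reverse complement AGCTCCCCG matches the template at positions 52–60, so the product ends at position 60.
A 45 bp product then starts at position 60 − 45 + 1 = 16.
The forward primer is identical to the top strand there: GAGCCCCCA.

5'-GAGCCCCCA-3'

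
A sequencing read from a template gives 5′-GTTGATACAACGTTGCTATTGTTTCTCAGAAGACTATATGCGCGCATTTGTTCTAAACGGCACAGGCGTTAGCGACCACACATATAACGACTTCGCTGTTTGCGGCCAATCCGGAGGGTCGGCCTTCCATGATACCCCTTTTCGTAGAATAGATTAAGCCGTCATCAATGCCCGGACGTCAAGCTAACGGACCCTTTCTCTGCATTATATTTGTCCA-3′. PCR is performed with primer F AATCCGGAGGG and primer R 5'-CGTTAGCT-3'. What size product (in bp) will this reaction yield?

82 bp

Scanning the template, AATCCGGAGGG occurs at positions 108–118; this primer anneals to the bottom strand there with its 3' end pointing downstream.
Taking the reverse complement of CGTTAGCT gives AGCTAACG, found at positions 182–189 on the template; the primer anneals here to the top strand with its 3' end pointing upstream.
The product runs from position 108 to position 189, so its length is 189 − 108 + 1 = 82 bp.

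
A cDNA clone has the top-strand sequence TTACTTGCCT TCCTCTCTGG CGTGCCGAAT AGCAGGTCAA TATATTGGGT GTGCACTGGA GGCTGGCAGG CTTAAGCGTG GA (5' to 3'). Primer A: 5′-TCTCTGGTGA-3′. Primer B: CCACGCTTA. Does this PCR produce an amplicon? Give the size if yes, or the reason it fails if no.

No product — primer A has no binding site in the template.

Primer A (TCTCTGGTGA) does not match the top strand, and its reverse complement TCACCAGAGA does not match either.
With no annealing site for primer A, no amplification occurs.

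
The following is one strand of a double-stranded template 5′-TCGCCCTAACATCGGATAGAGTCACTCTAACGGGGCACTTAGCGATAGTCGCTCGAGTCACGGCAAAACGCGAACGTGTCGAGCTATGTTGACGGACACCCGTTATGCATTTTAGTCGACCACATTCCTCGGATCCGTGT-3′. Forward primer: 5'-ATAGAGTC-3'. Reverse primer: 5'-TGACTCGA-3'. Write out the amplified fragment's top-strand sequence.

5'-ATAGAGTCACTCTAACGGGGCACTTAGCGATAGTCGCTCGAGTCA-3'

The forward primer matches the template at positions 16–23.
Reverse complement of the reverse primer: TCGAGTCA. This occurs on the top strand at positions 53–60.
The product is the template from position 16 through 60 (45 bp).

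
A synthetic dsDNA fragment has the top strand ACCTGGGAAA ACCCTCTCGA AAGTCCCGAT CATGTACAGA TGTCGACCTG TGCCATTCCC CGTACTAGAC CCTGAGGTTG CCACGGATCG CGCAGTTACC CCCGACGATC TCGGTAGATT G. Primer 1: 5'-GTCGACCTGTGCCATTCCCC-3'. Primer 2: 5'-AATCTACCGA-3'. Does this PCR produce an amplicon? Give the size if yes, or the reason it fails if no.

Primer 1 (GTCGACCTGTGCCATTCCCC) matches the top strand at positions 42–61; it acts as a forward primer.
Primer 2's reverse complement is TCGGTAGATT, matching the top strand at positions 111–120; it acts as a reverse primer.
The 3' ends face each other across positions 42–120, giving a 79 bp product.

Yes — a 79 bp product.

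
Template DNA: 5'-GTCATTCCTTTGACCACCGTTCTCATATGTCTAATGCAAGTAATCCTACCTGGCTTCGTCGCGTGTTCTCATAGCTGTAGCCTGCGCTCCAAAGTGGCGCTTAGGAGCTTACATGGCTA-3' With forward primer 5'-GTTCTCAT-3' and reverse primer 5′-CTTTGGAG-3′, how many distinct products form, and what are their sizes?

Two products: 76 bp, 30 bp

The forward primer GTTCTCAT matches the top strand at positions 19–26, 65–72.
The reverse primer's reverse complement is CTCCAAAG, matching at positions 87–94.
Each forward site pairs with the reverse site to give a product ending at position 94: sizes 76, 30 bp.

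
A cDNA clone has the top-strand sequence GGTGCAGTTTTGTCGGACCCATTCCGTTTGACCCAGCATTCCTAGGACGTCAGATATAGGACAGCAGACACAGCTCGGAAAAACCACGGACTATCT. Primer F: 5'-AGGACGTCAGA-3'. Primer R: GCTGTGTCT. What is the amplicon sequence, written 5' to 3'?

5'-AGGACGTCAGATATAGGACAGCAGACACAGC-3'

Forward primer AGGACGTCAGA is found on the top strand at positions 44–54.
Reverse complement of the reverse primer: AGACACAGC. This occurs on the top strand at positions 66–74.
The product is the template from position 44 through 74 (31 bp).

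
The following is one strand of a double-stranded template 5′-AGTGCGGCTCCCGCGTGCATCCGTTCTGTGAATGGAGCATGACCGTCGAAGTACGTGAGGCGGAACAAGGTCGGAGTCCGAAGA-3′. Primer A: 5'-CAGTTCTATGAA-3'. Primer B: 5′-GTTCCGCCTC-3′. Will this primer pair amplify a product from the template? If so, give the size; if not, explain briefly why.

No product — primer A has no binding site in the template.

Primer A (CAGTTCTATGAA) does not match the top strand, and its reverse complement TTCATAGAACTG does not match either.
With no annealing site for primer A, no amplification occurs.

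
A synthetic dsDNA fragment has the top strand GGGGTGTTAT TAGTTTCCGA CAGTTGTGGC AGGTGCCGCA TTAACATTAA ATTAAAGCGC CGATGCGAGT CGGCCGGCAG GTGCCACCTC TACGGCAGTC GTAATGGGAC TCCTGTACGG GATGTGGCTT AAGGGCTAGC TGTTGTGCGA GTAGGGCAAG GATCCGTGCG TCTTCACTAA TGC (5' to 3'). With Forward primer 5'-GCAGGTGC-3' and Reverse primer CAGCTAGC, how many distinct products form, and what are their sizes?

Two products: 114 bp, 66 bp

The forward primer GCAGGTGC matches the top strand at positions 29–36, 77–84.
The reverse primer's reverse complement is GCTAGCTG, matching at positions 135–142.
Each forward site pairs with the reverse site to give a product ending at position 142: sizes 114, 66 bp.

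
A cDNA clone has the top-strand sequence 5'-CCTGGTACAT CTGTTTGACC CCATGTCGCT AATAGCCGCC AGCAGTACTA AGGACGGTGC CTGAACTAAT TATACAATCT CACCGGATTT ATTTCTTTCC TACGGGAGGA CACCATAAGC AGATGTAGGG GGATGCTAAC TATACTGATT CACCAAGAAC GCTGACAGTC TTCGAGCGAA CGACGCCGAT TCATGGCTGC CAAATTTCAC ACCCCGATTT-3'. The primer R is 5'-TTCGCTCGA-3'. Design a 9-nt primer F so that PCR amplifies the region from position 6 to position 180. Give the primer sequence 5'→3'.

The reverse primer's reverse complement TCGAGCGAA matches the template at positions 172–180; the product starts at position 6.
The forward primer is identical to the top strand over positions 6–14: TACATCTGT.

5'-TACATCTGT-3'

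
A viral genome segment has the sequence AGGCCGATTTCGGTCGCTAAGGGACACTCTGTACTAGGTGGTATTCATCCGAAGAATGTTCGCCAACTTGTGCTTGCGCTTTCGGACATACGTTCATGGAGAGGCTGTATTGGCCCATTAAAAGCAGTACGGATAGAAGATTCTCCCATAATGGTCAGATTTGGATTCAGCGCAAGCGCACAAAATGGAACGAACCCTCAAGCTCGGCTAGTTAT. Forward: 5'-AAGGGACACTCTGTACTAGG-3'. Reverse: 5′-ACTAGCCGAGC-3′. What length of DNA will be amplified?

The forward primer matches the template at positions 19–38.
The reverse primer's reverse complement is GCTCGGCTAGT, which matches the template at positions 202–212.
Amplicon spans positions 19–212: 194 bp.

194 bp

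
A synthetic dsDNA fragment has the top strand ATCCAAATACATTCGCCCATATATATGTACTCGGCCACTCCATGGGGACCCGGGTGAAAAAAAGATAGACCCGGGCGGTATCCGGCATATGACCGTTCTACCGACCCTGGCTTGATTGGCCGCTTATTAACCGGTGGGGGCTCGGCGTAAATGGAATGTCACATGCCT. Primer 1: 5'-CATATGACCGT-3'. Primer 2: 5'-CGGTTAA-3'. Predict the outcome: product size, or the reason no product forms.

Yes — a 48 bp product.

Primer 1 (CATATGACCGT) matches the top strand at positions 86–96; it acts as a forward primer.
Primer 2's reverse complement is TTAACCG, matching the top strand at positions 127–133; it acts as a reverse primer.
The 3' ends face each other across positions 86–133, giving a 48 bp product.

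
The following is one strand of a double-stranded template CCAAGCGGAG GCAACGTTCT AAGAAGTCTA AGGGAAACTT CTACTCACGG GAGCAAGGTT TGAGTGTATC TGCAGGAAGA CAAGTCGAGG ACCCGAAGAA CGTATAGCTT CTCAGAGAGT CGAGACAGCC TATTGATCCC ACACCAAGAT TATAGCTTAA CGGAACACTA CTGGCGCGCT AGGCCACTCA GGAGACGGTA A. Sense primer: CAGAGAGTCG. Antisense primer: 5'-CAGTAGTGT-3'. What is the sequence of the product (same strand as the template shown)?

5'-CAGAGAGTCGAGACAGCCTATTGATCCCACACCAAGATTATAGCTTAACGGAACACTACTG-3'

Forward primer CAGAGAGTCG is found on the top strand at positions 113–122.
The reverse primer's reverse complement is ACACTACTG, which matches the template at positions 165–173.
The product is the template from position 113 through 173 (61 bp).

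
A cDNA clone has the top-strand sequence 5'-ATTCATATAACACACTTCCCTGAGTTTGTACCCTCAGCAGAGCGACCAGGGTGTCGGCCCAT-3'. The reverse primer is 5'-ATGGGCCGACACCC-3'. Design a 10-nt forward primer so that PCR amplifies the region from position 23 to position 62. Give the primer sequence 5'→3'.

5'-AGTTTGTACC-3'

The reverse primer's reverse complement GGGTGTCGGCCCAT matches the template at positions 49–62; the product starts at position 23.
The forward primer is identical to the top strand over positions 23–32: AGTTTGTACC.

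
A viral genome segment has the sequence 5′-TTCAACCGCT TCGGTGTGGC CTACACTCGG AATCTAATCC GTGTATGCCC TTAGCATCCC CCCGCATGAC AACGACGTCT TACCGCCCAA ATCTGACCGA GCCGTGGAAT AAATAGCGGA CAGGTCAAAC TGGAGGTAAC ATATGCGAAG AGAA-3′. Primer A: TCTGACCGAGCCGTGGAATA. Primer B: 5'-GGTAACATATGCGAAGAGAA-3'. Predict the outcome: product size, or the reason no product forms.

No product — both primers anneal to the same strand and extend in the same direction.

Primer A (TCTGACCGAGCCGTGGAATA) matches the top strand at positions 92–111 (3' end points downstream).
Primer B (GGTAACATATGCGAAGAGAA) also matches the top strand directly, at positions 135–154 — its reverse complement TTCTCTTCGCATATGTTACC is not present.
Both primers anneal to the bottom strand with 3' ends pointing the same way, so neither can prime synthesis back toward the other.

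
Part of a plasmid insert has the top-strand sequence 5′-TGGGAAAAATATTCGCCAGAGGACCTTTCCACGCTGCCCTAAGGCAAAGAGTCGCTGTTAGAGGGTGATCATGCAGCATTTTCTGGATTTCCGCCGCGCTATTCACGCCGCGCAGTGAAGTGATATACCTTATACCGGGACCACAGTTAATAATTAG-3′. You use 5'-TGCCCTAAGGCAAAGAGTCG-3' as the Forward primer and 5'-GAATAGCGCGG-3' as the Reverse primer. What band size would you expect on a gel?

70 bp

Forward primer TGCCCTAAGGCAAAGAGTCG is found on the top strand at positions 35–54.
Reverse complement of the reverse primer: CCGCGCTATTC. This occurs on the top strand at positions 94–104.
Product length = (reverse-primer end) − (forward-primer start) + 1 = 104 − 35 + 1 = 70 bp.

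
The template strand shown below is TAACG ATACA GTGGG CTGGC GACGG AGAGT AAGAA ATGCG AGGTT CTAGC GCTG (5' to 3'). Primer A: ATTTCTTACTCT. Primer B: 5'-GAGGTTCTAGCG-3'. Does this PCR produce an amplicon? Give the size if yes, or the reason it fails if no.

Primer A (ATTTCTTACTCT) has reverse complement AGAGTAAGAAAT, which matches the top strand at positions 26–37; primer A anneals to the top strand there with its 3' end pointing upstream toward position 26.
Primer B (GAGGTTCTAGCG) matches the top strand directly at positions 40–51; it anneals to the bottom strand with its 3' end pointing downstream toward position 51.
The 3' ends diverge (primer A extends toward position 1, primer B toward position 54), so the primers never converge on a shared product.

No product — the primers' 3' ends point away from each other.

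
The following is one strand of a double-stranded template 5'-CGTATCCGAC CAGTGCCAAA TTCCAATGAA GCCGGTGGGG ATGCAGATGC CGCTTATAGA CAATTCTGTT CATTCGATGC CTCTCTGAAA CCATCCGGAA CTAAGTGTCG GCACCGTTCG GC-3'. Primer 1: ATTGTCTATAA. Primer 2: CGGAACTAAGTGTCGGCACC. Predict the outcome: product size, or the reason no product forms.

No product — the primers' 3' ends point away from each other.

Primer 1 (ATTGTCTATAA) has reverse complement TTATAGACAAT, which matches the top strand at positions 54–64; primer 1 anneals to the top strand there with its 3' end pointing upstream toward position 54.
Primer 2 (CGGAACTAAGTGTCGGCACC) matches the top strand directly at positions 96–115; it anneals to the bottom strand with its 3' end pointing downstream toward position 115.
The 3' ends diverge (primer 1 extends toward position 1, primer 2 toward position 122), so the primers never converge on a shared product.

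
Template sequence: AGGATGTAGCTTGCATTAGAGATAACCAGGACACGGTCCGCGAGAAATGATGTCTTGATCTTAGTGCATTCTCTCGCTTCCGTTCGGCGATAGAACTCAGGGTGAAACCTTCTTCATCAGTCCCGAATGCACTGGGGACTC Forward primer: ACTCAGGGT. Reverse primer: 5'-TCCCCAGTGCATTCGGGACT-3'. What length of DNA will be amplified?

Forward primer ACTCAGGGT is found on the top strand at positions 95–103.
Reverse complement of the reverse primer: AGTCCCGAATGCACTGGGGA. This occurs on the top strand at positions 119–138.
Amplicon spans positions 95–138: 44 bp.

44 bp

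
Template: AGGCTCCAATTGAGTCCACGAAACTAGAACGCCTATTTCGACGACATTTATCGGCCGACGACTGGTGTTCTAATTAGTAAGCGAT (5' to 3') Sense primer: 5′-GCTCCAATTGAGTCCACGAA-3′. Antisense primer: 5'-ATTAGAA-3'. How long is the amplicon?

72 bp

Forward primer GCTCCAATTGAGTCCACGAA is found on the top strand at positions 3–22.
The reverse primer's reverse complement is TTCTAAT, which matches the template at positions 68–74.
Product length = (reverse-primer end) − (forward-primer start) + 1 = 74 − 3 + 1 = 72 bp.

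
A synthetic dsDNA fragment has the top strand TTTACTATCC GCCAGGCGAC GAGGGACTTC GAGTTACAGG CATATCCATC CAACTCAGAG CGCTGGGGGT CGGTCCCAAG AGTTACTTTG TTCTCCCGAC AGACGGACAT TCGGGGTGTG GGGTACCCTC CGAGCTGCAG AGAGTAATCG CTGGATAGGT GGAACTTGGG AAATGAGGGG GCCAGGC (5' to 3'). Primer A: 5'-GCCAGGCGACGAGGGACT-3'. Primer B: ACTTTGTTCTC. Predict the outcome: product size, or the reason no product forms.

No product — both primers anneal to the same strand and extend in the same direction.

Primer A (GCCAGGCGACGAGGGACT) matches the top strand at positions 11–28 (3' end points downstream).
Primer B (ACTTTGTTCTC) also matches the top strand directly, at positions 85–95 — its reverse complement GAGAACAAAGT is not present.
Both primers anneal to the bottom strand with 3' ends pointing the same way, so neither can prime synthesis back toward the other.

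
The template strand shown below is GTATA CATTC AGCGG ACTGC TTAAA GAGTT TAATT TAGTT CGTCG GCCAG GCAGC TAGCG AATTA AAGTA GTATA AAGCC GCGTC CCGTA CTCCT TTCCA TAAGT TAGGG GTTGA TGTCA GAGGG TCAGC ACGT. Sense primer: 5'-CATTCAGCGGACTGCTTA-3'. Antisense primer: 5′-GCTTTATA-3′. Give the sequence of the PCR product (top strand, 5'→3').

Forward primer CATTCAGCGGACTGCTTA is found on the top strand at positions 6–23.
The reverse primer's reverse complement is TATAAAGC, which matches the template at positions 72–79.
The product is the template from position 6 through 79 (74 bp).

5'-CATTCAGCGGACTGCTTAAAGAGTTTAATTTAGTTCGTCGGCCAGGCAGCTAGCGAATTAAAGTAGTATAAAGC-3'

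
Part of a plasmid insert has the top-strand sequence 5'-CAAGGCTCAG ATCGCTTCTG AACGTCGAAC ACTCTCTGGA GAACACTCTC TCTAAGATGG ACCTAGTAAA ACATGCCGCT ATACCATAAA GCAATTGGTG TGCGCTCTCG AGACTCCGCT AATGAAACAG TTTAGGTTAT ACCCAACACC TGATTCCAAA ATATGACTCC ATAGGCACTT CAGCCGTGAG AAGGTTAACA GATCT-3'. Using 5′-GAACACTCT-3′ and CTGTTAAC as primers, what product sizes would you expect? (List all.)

175 bp, 161 bp

The forward primer GAACACTCT matches the top strand at positions 27–35, 41–49.
The reverse primer's reverse complement is GTTAACAG, matching at positions 194–201.
Each forward site pairs with the reverse site to give a product ending at position 201: sizes 175, 161 bp.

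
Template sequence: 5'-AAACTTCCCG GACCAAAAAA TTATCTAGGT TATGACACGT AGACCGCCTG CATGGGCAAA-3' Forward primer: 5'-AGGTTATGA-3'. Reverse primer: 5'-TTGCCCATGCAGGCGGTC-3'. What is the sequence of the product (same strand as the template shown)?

5'-AGGTTATGACACGTAGACCGCCTGCATGGGCAA-3'

Forward primer AGGTTATGA is found on the top strand at positions 27–35.
Reverse complement of the reverse primer: GACCGCCTGCATGGGCAA. This occurs on the top strand at positions 42–59.
The product is the template from position 27 through 59 (33 bp).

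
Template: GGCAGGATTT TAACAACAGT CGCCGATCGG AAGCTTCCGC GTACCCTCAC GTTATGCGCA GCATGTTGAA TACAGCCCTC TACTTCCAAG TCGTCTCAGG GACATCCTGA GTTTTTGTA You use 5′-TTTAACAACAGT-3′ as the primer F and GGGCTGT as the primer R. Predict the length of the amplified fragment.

70 bp

Scanning the template, TTTAACAACAGT occurs at positions 9–20; this primer anneals to the bottom strand there with its 3' end pointing downstream.
The reverse primer's reverse complement is ACAGCCC, which matches the template at positions 72–78.
Product length = (reverse-primer end) − (forward-primer start) + 1 = 78 − 9 + 1 = 70 bp.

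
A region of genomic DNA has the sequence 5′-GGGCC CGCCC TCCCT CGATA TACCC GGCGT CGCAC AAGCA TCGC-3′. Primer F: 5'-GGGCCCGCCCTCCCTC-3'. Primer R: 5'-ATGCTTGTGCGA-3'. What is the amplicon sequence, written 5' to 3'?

Scanning the template, GGGCCCGCCCTCCCTC occurs at positions 1–16; this primer anneals to the bottom strand there with its 3' end pointing downstream.
The reverse primer's reverse complement is TCGCACAAGCAT, which matches the template at positions 30–41.
The product is the template from position 1 through 41 (41 bp).

5'-GGGCCCGCCCTCCCTCGATATACCCGGCGTCGCACAAGCAT-3'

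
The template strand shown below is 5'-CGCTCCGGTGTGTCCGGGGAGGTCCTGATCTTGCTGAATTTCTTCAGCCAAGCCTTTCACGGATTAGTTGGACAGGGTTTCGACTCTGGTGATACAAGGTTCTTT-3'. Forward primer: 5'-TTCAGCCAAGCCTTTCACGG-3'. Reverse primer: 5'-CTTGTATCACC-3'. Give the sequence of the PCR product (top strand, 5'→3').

The forward primer matches the template at positions 43–62.
The reverse primer's reverse complement is GGTGATACAAG, which matches the template at positions 88–98.
The product is the template from position 43 through 98 (56 bp).

5'-TTCAGCCAAGCCTTTCACGGATTAGTTGGACAGGGTTTCGACTCTGGTGATACAAG-3'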